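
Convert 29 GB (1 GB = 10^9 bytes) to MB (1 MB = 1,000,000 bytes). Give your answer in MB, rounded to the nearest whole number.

29 GB = 29 × 10^9 bytes = 29,000,000,000 bytes
1 MB = 1,000,000 bytes
29,000,000,000 / 1,000,000 = 29,000 MB

29,000 MB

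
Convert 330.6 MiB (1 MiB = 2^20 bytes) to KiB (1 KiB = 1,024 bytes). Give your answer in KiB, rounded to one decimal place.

330.6 MiB = 330.6 × 2^20 bytes = 346,659,225.6 bytes
1 KiB = 1,024 bytes
346,659,225.6 / 1,024 = 338,534.4 KiB

338,534.4 KiB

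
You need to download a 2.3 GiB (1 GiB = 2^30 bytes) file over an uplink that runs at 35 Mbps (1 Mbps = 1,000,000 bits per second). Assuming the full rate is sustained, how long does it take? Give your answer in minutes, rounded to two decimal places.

9.41 minutes

2.3 GiB = 2,469,606,195.2 bytes = 19,756,849,561.6 bits
35 Mbps = 35,000,000 bits/s
time = 19,756,849,561.6 / 35,000,000 = 564.481 s
564.481 s / 60 = 9.41 minutes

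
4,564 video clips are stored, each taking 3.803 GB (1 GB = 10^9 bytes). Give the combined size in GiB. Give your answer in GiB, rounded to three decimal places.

16,164.865 GiB

Total = 4,564 × 3.803 GB = 17356.892 GB
= 17356.892 × 1,000,000,000 bytes = 17,356,892,000,000 bytes
1 GiB = 1,073,741,824 bytes
17,356,892,000,000 / 1,073,741,824 = 16,164.865 GiB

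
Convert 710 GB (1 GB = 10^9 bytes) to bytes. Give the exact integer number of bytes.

710 × 1,000,000,000 = 710,000,000,000 bytes  (1 GB = 10^9 bytes)

710,000,000,000 bytes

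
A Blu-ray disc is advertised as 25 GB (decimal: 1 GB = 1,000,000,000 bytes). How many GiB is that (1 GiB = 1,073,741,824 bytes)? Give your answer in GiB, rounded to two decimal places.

23.28 GiB

25 GB = 25 × 10^9 bytes = 25,000,000,000 bytes
1 GiB = 2^30 bytes = 1,073,741,824 bytes
25,000,000,000 / 1,073,741,824 = 23.28 GiB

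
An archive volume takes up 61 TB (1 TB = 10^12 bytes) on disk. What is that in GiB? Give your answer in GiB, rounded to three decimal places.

56,810.677 GiB

61 TB = 61 × 10^12 bytes = 61,000,000,000,000 bytes
1 GiB = 2^30 bytes = 1,073,741,824 bytes
61,000,000,000,000 / 1,073,741,824 = 56,810.677 GiB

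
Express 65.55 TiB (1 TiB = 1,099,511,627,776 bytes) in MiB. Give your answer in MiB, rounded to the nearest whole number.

65.55 TiB = 65.55 × 2^40 bytes = 72,072,987,200,716.8 bytes
1 MiB = 1,048,576 bytes
72,072,987,200,716.8 / 1,048,576 = 68,734,157 MiB

68,734,157 MiB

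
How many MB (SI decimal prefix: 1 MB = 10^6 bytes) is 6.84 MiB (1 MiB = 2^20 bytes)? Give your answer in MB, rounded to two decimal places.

7.17 MB

6.84 MiB = 6.84 × 2^20 bytes = 7,172,259.84 bytes
1 MB = 10^6 bytes = 1,000,000 bytes
7,172,259.84 / 1,000,000 = 7.17 MB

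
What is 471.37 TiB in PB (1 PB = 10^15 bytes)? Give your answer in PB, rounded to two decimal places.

471.37 TiB = 471.37 × 2^40 bytes = 518,276,795,984,773.12 bytes
1 PB = 10^15 bytes = 1,000,000,000,000,000 bytes
518,276,795,984,773.12 / 1,000,000,000,000,000 = 0.52 PB

0.52 PB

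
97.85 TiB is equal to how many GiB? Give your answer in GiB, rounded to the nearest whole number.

97.85 TiB = 97.85 × 2^40 bytes = 107,587,212,777,881.6 bytes
1 GiB = 1,073,741,824 bytes
107,587,212,777,881.6 / 1,073,741,824 = 100,198 GiB

100,198 GiB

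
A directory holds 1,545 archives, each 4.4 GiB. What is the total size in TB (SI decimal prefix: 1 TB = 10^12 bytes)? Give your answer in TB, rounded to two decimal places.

Total = 1,545 × 4.4 GiB = 6798 GiB
= 6798 × 1,073,741,824 bytes = 7,299,296,919,552 bytes
1 TB = 1,000,000,000,000 bytes
7,299,296,919,552 / 1,000,000,000,000 = 7.30 TB

7.30 TB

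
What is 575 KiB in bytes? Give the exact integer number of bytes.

575 × 1,024 = 588,800 bytes  (1 KiB = 2^10 bytes)

588,800 bytes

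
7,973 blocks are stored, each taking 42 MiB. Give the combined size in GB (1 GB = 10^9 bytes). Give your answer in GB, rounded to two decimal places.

351.13 GB

Total = 7,973 × 42 MiB = 334,866 MiB
= 334,866 × 1,048,576 bytes = 351,132,450,816 bytes
1 GB = 1,000,000,000 bytes
351,132,450,816 / 1,000,000,000 = 351.13 GB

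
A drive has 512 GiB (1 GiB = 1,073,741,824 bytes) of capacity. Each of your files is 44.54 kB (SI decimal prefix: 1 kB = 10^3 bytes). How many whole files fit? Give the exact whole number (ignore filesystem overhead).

Capacity: 512 GiB = 549,755,813,888 bytes
Per item: 44.54 kB = 44,540 bytes
⌊549,755,813,888 / 44,540⌋ = 12,342,968

12,342,968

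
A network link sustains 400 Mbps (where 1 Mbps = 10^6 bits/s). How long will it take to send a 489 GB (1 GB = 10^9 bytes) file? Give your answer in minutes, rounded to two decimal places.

163.00 minutes

489 GB = 489,000,000,000 bytes = 3,912,000,000,000 bits
400 Mbps = 400,000,000 bits/s
time = 3,912,000,000,000 / 400,000,000 = 9,780.000 s
9,780.000 s / 60 = 163.00 minutes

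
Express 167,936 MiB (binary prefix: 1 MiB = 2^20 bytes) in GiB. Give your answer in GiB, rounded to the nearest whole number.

167,936 MiB = 167,936 × 2^20 bytes = 176,093,659,136 bytes
1 GiB = 1,073,741,824 bytes
176,093,659,136 / 1,073,741,824 = 164 GiB

164 GiB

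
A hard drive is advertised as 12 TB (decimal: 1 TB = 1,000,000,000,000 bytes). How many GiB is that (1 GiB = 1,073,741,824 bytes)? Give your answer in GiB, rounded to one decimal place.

11,175.9 GiB

12 TB = 12 × 10^12 bytes = 12,000,000,000,000 bytes
1 GiB = 1,073,741,824 bytes
12,000,000,000,000 / 1,073,741,824 = 11,175.9 GiB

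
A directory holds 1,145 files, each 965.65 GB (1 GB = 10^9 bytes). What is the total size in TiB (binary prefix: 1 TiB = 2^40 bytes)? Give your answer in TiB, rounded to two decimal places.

Total = 1,145 × 965.65 GB = 1105669.25 GB
= 1105669.25 × 1,000,000,000 bytes = 1,105,669,250,000,000 bytes
1 TiB = 1,099,511,627,776 bytes
1,105,669,250,000,000 / 1,099,511,627,776 = 1,005.60 TiB

1,005.60 TiB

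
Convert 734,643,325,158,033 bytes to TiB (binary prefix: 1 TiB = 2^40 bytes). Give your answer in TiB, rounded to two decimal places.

668.15 TiB

734,643,325,158,033 bytes given.
1 TiB = 2^40 bytes = 1,099,511,627,776 bytes
734,643,325,158,033 / 1,099,511,627,776 = 668.15 TiB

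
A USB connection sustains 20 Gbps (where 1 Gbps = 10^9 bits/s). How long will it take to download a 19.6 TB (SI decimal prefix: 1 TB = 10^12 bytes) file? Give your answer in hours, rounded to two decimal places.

2.18 hours

19.6 TB = 19,600,000,000,000 bytes = 156,800,000,000,000 bits
20 Gbps = 20,000,000,000 bits/s
time = 156,800,000,000,000 / 20,000,000,000 = 7,840.0000 s
7,840.0000 s / 3600 = 2.18 hours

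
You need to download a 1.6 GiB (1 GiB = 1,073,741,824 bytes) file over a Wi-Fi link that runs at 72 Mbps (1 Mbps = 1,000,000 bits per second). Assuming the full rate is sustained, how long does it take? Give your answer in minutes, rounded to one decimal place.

3.2 minutes

1.6 GiB = 1,717,986,918.4 bytes = 13,743,895,347.2 bits
72 Mbps = 72,000,000 bits/s
time = 13,743,895,347.2 / 72,000,000 = 190.89 s
190.89 s / 60 = 3.2 minutes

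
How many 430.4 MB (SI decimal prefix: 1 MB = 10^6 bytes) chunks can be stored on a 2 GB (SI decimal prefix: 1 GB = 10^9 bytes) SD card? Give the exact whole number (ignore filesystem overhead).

4

Capacity: 2 GB = 2,000,000,000 bytes
Per item: 430.4 MB = 430,400,000 bytes
⌊2,000,000,000 / 430,400,000⌋ = 4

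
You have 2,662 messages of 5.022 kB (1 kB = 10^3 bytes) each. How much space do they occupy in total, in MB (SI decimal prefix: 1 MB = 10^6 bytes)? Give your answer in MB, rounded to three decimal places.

13.369 MB

Total = 2,662 × 5.022 kB = 13368.564 kB
= 13368.564 × 1,000 bytes = 13,368,564 bytes
1 MB = 1,000,000 bytes
13,368,564 / 1,000,000 = 13.369 MB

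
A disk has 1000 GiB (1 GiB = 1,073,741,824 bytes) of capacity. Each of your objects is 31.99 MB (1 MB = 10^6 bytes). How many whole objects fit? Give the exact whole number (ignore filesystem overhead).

33,564

Capacity: 1000 GiB = 1,073,741,824,000 bytes
Per item: 31.99 MB = 31,990,000 bytes
⌊1,073,741,824,000 / 31,990,000⌋ = 33,564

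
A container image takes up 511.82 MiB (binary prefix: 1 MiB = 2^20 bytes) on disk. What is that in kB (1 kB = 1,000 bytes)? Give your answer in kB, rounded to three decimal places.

536,682.168 kB

511.82 MiB = 511.82 × 2^20 bytes = 536,682,168.32 bytes
1 kB = 10^3 bytes = 1,000 bytes
536,682,168.32 / 1,000 = 536,682.168 kB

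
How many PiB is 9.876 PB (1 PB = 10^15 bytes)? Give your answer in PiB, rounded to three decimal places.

9.876 PB = 9.876 × 10^15 bytes = 9,876,000,000,000,000 bytes
1 PiB = 2^50 bytes = 1,125,899,906,842,624 bytes
9,876,000,000,000,000 / 1,125,899,906,842,624 = 8.772 PiB

8.772 PiB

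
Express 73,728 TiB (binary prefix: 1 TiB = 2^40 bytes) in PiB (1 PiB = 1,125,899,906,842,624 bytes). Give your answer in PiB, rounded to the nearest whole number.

72 PiB

73,728 TiB × 1,099,511,627,776 bytes/TiB = 81,064,793,292,668,928 bytes
1 PiB = 2^50 bytes = 1,125,899,906,842,624 bytes
81,064,793,292,668,928 / 1,125,899,906,842,624 = 72 PiB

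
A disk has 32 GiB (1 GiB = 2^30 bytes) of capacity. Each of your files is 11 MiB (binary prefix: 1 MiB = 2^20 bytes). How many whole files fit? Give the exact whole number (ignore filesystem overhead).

2,978

Capacity: 32 GiB = 34,359,738,368 bytes
Per item: 11 MiB = 11,534,336 bytes
⌊34,359,738,368 / 11,534,336⌋ = 2,978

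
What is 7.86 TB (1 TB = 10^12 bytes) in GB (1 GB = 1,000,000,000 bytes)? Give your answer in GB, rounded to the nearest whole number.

7.86 TB = 7.86 × 10^12 bytes = 7,860,000,000,000 bytes
1 GB = 10^9 bytes = 1,000,000,000 bytes
7,860,000,000,000 / 1,000,000,000 = 7,860 GB

7,860 GB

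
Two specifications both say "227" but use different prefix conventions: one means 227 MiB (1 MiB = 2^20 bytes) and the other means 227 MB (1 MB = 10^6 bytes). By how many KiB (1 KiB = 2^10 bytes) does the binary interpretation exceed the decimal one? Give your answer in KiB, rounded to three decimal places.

10,768.313 KiB

227 MiB = 227 × 1,048,576 = 238,026,752 bytes
227 MB = 227 × 1,000,000 = 227,000,000 bytes
difference = 11,026,752 bytes
11,026,752 / 1,024 = 10,768.313 KiB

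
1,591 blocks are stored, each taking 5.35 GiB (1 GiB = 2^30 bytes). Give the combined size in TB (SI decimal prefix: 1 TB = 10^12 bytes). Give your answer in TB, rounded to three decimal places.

9.140 TB

Total = 1,591 × 5.35 GiB = 8511.85 GiB
= 8511.85 × 1,073,741,824 bytes = 9,139,529,344,614.4 bytes
1 TB = 1,000,000,000,000 bytes
9,139,529,344,614.4 / 1,000,000,000,000 = 9.140 TB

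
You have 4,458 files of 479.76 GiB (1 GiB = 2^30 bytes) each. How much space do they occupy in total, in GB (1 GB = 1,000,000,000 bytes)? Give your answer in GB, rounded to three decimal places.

Total = 4,458 × 479.76 GiB = 2138770.08 GiB
= 2138770.08 × 1,073,741,824 bytes = 2,296,486,886,815,825.92 bytes
1 GB = 1,000,000,000 bytes
2,296,486,886,815,825.92 / 1,000,000,000 = 2,296,486.887 GB

2,296,486.887 GB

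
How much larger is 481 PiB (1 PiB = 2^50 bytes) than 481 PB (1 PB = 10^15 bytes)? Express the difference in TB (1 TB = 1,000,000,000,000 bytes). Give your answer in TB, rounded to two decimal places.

60,557.86 TB

481 PiB = 481 × 1,125,899,906,842,624 = 541,557,855,191,302,144 bytes
481 PB = 481 × 1,000,000,000,000,000 = 481,000,000,000,000,000 bytes
difference = 60,557,855,191,302,144 bytes
60,557,855,191,302,144 / 1,000,000,000,000 = 60,557.86 TB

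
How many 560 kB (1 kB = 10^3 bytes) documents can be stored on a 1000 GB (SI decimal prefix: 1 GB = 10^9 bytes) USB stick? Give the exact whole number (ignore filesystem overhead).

Capacity: 1000 GB = 1,000,000,000,000 bytes
Per item: 560 kB = 560,000 bytes
⌊1,000,000,000,000 / 560,000⌋ = 1,785,714

1,785,714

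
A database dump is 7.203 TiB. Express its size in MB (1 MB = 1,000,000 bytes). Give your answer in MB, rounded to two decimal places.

7.203 TiB = 7.203 × 2^40 bytes = 7,919,782,254,870.528 bytes
1 MB = 10^6 bytes = 1,000,000 bytes
7,919,782,254,870.528 / 1,000,000 = 7,919,782.25 MB

7,919,782.25 MB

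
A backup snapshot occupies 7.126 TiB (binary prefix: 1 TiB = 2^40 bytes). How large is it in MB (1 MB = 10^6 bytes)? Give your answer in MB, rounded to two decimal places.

7,835,119.86 MB

7.126 TiB = 7.126 × 2^40 bytes = 7,835,119,859,531.776 bytes
1 MB = 1,000,000 bytes
7,835,119,859,531.776 / 1,000,000 = 7,835,119.86 MB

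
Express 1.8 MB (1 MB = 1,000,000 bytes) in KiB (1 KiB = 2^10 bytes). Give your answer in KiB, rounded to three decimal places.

1,757.813 KiB

1.8 MB = 1.8 × 10^6 bytes = 1,800,000 bytes
1 KiB = 2^10 bytes = 1,024 bytes
1,800,000 / 1,024 = 1,757.813 KiB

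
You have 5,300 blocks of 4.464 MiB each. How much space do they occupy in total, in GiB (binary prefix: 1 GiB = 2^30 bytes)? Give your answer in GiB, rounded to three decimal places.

23.105 GiB

Total = 5,300 × 4.464 MiB = 23659.2 MiB
= 23659.2 × 1,048,576 bytes = 24,808,469,299.2 bytes
1 GiB = 1,073,741,824 bytes
24,808,469,299.2 / 1,073,741,824 = 23.105 GiB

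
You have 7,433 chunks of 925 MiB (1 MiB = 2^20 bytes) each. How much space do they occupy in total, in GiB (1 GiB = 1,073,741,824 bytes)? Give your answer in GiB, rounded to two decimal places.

6,714.38 GiB

Total = 7,433 × 925 MiB = 6,875,525 MiB
= 6,875,525 × 1,048,576 bytes = 7,209,510,502,400 bytes
1 GiB = 1,073,741,824 bytes
7,209,510,502,400 / 1,073,741,824 = 6,714.38 GiB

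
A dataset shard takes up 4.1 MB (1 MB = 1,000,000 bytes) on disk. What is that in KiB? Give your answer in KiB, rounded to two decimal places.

4.1 MB = 4.1 × 10^6 bytes = 4,100,000 bytes
1 KiB = 1,024 bytes
4,100,000 / 1,024 = 4,003.91 KiB

4,003.91 KiB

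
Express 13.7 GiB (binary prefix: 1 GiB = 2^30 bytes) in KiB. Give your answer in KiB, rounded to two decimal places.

14,365,491.20 KiB

13.7 GiB = 13.7 × 2^30 bytes = 14,710,262,988.8 bytes
1 KiB = 1,024 bytes
14,710,262,988.8 / 1,024 = 14,365,491.20 KiB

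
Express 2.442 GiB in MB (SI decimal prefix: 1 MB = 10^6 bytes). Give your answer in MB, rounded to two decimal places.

2,622.08 MB

2.442 GiB × 1,073,741,824 bytes/GiB = 2,622,077,534.208 bytes
1 MB = 1,000,000 bytes
2,622,077,534.208 / 1,000,000 = 2,622.08 MB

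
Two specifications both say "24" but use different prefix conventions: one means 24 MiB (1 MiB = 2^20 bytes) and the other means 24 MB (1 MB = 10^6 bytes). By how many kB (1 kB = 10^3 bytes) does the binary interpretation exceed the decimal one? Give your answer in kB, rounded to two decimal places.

1,165.82 kB

24 MiB = 24 × 1,048,576 = 25,165,824 bytes
24 MB = 24 × 1,000,000 = 24,000,000 bytes
difference = 1,165,824 bytes
1,165,824 / 1,000 = 1,165.82 kB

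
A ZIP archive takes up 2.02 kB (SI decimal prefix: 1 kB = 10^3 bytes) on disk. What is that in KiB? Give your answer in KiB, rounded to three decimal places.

1.973 KiB

2.02 kB = 2.02 × 10^3 bytes = 2,020 bytes
1 KiB = 2^10 bytes = 1,024 bytes
2,020 / 1,024 = 1.973 KiB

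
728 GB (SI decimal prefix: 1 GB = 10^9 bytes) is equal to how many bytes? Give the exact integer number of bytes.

728 × 1,000,000,000 = 728,000,000,000 bytes  (1 GB = 10^9 bytes)

728,000,000,000 bytes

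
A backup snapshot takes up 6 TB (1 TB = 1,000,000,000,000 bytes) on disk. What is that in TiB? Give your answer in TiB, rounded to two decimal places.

5.46 TiB

6 TB = 6 × 10^12 bytes = 6,000,000,000,000 bytes
1 TiB = 2^40 bytes = 1,099,511,627,776 bytes
6,000,000,000,000 / 1,099,511,627,776 = 5.46 TiB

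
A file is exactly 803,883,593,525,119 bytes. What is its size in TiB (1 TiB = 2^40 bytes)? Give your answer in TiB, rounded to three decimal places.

803,883,593,525,119 bytes given.
1 TiB = 2^40 bytes = 1,099,511,627,776 bytes
803,883,593,525,119 / 1,099,511,627,776 = 731.128 TiB

731.128 TiB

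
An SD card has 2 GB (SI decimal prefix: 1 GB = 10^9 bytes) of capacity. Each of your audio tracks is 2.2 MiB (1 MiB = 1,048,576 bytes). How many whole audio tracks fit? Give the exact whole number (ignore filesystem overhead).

866

Capacity: 2 GB = 2,000,000,000 bytes
Per item: 2.2 MiB = 2,306,867.2 bytes
⌊2,000,000,000 / 2,306,867.2⌋ = 866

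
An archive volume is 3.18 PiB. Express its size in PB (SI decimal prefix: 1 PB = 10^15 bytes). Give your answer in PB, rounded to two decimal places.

3.58 PB

3.18 PiB = 3.18 × 2^50 bytes = 3,580,361,703,759,544.32 bytes
1 PB = 10^15 bytes = 1,000,000,000,000,000 bytes
3,580,361,703,759,544.32 / 1,000,000,000,000,000 = 3.58 PB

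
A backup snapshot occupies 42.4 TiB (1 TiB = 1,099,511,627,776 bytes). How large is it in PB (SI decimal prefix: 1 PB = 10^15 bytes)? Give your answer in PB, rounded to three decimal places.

42.4 TiB × 1,099,511,627,776 bytes/TiB = 46,619,293,017,702.4 bytes
1 PB = 10^15 bytes = 1,000,000,000,000,000 bytes
46,619,293,017,702.4 / 1,000,000,000,000,000 = 0.047 PB

0.047 PB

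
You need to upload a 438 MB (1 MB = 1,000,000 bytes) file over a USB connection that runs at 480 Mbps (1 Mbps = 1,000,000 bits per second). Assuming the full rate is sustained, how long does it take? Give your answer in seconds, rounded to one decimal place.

438 MB = 438,000,000 bytes = 3,504,000,000 bits
480 Mbps = 480,000,000 bits/s
time = 3,504,000,000 / 480,000,000 = 7.3 s

7.3 seconds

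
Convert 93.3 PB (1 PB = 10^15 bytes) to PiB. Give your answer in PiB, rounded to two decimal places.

93.3 PB × 1,000,000,000,000,000 bytes/PB = 93,300,000,000,000,000 bytes
1 PiB = 2^50 bytes = 1,125,899,906,842,624 bytes
93,300,000,000,000,000 / 1,125,899,906,842,624 = 82.87 PiB

82.87 PiB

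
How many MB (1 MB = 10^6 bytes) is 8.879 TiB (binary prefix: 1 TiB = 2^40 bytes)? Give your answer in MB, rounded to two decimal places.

8.879 TiB = 8.879 × 2^40 bytes = 9,762,563,743,023.104 bytes
1 MB = 1,000,000 bytes
9,762,563,743,023.104 / 1,000,000 = 9,762,563.74 MB

9,762,563.74 MB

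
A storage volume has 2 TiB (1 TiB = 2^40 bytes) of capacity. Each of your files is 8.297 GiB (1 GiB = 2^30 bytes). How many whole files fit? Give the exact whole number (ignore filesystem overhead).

Capacity: 2 TiB = 2,199,023,255,552 bytes
Per item: 8.297 GiB = 8,908,835,913.728 bytes
⌊2,199,023,255,552 / 8,908,835,913.728⌋ = 246

246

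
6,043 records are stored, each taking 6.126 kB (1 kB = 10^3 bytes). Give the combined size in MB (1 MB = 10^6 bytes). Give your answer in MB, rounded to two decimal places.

Total = 6,043 × 6.126 kB = 37019.418 kB
= 37019.418 × 1,000 bytes = 37,019,418 bytes
1 MB = 1,000,000 bytes
37,019,418 / 1,000,000 = 37.02 MB

37.02 MB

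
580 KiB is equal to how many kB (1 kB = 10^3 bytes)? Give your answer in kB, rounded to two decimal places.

593.92 kB

580 KiB × 1,024 bytes/KiB = 593,920 bytes
1 kB = 10^3 bytes = 1,000 bytes
593,920 / 1,000 = 593.92 kB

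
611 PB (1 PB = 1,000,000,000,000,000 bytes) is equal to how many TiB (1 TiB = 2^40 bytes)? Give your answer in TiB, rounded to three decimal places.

611 PB × 1,000,000,000,000,000 bytes/PB = 611,000,000,000,000,000 bytes
1 TiB = 2^40 bytes = 1,099,511,627,776 bytes
611,000,000,000,000,000 / 1,099,511,627,776 = 555,701.263 TiB

555,701.263 TiB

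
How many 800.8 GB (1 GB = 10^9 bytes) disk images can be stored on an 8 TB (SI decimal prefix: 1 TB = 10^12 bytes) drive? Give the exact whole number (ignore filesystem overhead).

Capacity: 8 TB = 8,000,000,000,000 bytes
Per item: 800.8 GB = 800,800,000,000 bytes
⌊8,000,000,000,000 / 800,800,000,000⌋ = 9

9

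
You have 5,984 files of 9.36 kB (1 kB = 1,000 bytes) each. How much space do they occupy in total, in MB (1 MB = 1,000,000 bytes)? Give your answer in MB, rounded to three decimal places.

56.010 MB

Total = 5,984 × 9.36 kB = 56010.24 kB
= 56010.24 × 1,000 bytes = 56,010,240 bytes
1 MB = 1,000,000 bytes
56,010,240 / 1,000,000 = 56.010 MB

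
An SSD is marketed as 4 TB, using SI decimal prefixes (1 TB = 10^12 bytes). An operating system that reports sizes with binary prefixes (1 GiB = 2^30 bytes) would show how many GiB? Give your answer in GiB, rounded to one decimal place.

4 TB = 4 × 10^12 bytes = 4,000,000,000,000 bytes
1 GiB = 2^30 bytes = 1,073,741,824 bytes
4,000,000,000,000 / 1,073,741,824 = 3,725.3 GiB

3,725.3 GiB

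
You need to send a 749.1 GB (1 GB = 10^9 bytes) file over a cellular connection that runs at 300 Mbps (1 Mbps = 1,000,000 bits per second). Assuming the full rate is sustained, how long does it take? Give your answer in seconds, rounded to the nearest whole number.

19,976 seconds

749.1 GB = 749,100,000,000 bytes = 5,992,800,000,000 bits
300 Mbps = 300,000,000 bits/s
time = 5,992,800,000,000 / 300,000,000 = 19,976 s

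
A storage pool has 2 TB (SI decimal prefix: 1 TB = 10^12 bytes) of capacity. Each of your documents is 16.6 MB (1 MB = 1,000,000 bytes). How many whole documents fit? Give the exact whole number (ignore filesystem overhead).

120,481

Capacity: 2 TB = 2,000,000,000,000 bytes
Per item: 16.6 MB = 16,600,000 bytes
⌊2,000,000,000,000 / 16,600,000⌋ = 120,481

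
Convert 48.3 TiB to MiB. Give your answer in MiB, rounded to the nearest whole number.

50,646,221 MiB

48.3 TiB = 48.3 × 2^40 bytes = 53,106,411,621,580.8 bytes
1 MiB = 2^20 bytes = 1,048,576 bytes
53,106,411,621,580.8 / 1,048,576 = 50,646,221 MiB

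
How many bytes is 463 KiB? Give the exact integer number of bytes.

463 × 1,024 = 474,112 bytes  (1 KiB = 2^10 bytes)

474,112 bytes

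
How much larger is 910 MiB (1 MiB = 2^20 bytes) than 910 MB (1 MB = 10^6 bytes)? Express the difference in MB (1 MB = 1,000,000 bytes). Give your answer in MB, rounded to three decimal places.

910 MiB = 910 × 1,048,576 = 954,204,160 bytes
910 MB = 910 × 1,000,000 = 910,000,000 bytes
difference = 44,204,160 bytes
44,204,160 / 1,000,000 = 44.204 MB

44.204 MB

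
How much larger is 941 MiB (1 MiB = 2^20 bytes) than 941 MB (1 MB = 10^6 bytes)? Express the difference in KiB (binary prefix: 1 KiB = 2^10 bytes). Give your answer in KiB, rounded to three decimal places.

44,638.688 KiB

941 MiB = 941 × 1,048,576 = 986,710,016 bytes
941 MB = 941 × 1,000,000 = 941,000,000 bytes
difference = 45,710,016 bytes
45,710,016 / 1,024 = 44,638.688 KiB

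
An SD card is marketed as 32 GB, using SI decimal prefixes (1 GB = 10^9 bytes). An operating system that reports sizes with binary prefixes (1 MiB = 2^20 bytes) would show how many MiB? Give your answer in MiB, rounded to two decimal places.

32 GB × 1,000,000,000 bytes/GB = 32,000,000,000 bytes
1 MiB = 1,048,576 bytes
32,000,000,000 / 1,048,576 = 30,517.58 MiB

30,517.58 MiB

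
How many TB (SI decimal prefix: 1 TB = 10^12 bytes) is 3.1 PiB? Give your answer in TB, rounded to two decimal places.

3.1 PiB × 1,125,899,906,842,624 bytes/PiB = 3,490,289,711,212,134.4 bytes
1 TB = 10^12 bytes = 1,000,000,000,000 bytes
3,490,289,711,212,134.4 / 1,000,000,000,000 = 3,490.29 TB

3,490.29 TB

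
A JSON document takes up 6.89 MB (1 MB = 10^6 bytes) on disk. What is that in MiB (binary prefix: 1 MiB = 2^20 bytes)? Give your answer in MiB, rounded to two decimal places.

6.89 MB × 1,000,000 bytes/MB = 6,890,000 bytes
1 MiB = 2^20 bytes = 1,048,576 bytes
6,890,000 / 1,048,576 = 6.57 MiB

6.57 MiB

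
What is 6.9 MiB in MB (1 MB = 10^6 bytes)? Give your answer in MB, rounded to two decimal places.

7.24 MB

6.9 MiB = 6.9 × 2^20 bytes = 7,235,174.4 bytes
1 MB = 10^6 bytes = 1,000,000 bytes
7,235,174.4 / 1,000,000 = 7.24 MB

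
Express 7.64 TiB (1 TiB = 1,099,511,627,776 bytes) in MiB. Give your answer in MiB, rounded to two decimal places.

7.64 TiB = 7.64 × 2^40 bytes = 8,400,268,836,208.64 bytes
1 MiB = 1,048,576 bytes
8,400,268,836,208.64 / 1,048,576 = 8,011,120.64 MiB

8,011,120.64 MiB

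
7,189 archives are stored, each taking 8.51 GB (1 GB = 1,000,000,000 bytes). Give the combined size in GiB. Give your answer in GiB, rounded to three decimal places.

56,976.816 GiB

Total = 7,189 × 8.51 GB = 61178.39 GB
= 61178.39 × 1,000,000,000 bytes = 61,178,390,000,000 bytes
1 GiB = 1,073,741,824 bytes
61,178,390,000,000 / 1,073,741,824 = 56,976.816 GiB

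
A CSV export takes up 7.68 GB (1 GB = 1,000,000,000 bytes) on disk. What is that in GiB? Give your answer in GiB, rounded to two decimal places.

7.68 GB = 7.68 × 10^9 bytes = 7,680,000,000 bytes
1 GiB = 1,073,741,824 bytes
7,680,000,000 / 1,073,741,824 = 7.15 GiB

7.15 GiB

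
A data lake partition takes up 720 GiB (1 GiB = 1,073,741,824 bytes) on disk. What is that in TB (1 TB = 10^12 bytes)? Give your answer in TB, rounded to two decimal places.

720 GiB = 720 × 2^30 bytes = 773,094,113,280 bytes
1 TB = 10^12 bytes = 1,000,000,000,000 bytes
773,094,113,280 / 1,000,000,000,000 = 0.77 TB

0.77 TB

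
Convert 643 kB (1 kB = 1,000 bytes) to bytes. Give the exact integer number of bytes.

643 × 1,000 = 643,000 bytes

643,000 bytes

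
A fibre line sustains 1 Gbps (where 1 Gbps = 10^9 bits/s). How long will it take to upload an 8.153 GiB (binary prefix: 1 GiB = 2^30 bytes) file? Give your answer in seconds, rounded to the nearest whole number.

70 seconds

8.153 GiB = 8,754,217,091.072 bytes = 70,033,736,728.576 bits
1 Gbps = 1,000,000,000 bits/s
time = 70,033,736,728.576 / 1,000,000,000 = 70 s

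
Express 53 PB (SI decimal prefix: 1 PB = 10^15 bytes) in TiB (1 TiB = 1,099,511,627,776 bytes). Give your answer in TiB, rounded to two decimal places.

48,203.22 TiB

53 PB = 53 × 10^15 bytes = 53,000,000,000,000,000 bytes
1 TiB = 1,099,511,627,776 bytes
53,000,000,000,000,000 / 1,099,511,627,776 = 48,203.22 TiB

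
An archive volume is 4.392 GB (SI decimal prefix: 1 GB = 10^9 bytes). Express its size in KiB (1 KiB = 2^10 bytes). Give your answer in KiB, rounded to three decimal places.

4,289,062.500 KiB

4.392 GB = 4.392 × 10^9 bytes = 4,392,000,000 bytes
1 KiB = 1,024 bytes
4,392,000,000 / 1,024 = 4,289,062.500 KiB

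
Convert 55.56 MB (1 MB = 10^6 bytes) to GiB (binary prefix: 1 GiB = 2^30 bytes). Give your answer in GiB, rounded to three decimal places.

55.56 MB = 55.56 × 10^6 bytes = 55,560,000 bytes
1 GiB = 1,073,741,824 bytes
55,560,000 / 1,073,741,824 = 0.052 GiB

0.052 GiB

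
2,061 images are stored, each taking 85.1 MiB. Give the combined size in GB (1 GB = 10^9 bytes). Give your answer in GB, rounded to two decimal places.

183.91 GB

Total = 2,061 × 85.1 MiB = 175391.1 MiB
= 175391.1 × 1,048,576 bytes = 183,910,898,073.6 bytes
1 GB = 1,000,000,000 bytes
183,910,898,073.6 / 1,000,000,000 = 183.91 GB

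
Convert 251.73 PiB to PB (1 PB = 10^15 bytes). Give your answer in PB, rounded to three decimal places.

251.73 PiB = 251.73 × 2^50 bytes = 283,422,783,549,493,739.52 bytes
1 PB = 1,000,000,000,000,000 bytes
283,422,783,549,493,739.52 / 1,000,000,000,000,000 = 283.423 PB

283.423 PB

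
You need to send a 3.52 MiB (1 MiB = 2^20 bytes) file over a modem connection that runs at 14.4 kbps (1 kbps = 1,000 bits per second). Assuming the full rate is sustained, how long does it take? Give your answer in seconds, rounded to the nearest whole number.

2,051 seconds

3.52 MiB = 3,690,987.52 bytes = 29,527,900.16 bits
14.4 kbps = 14,400 bits/s
time = 29,527,900.16 / 14,400 = 2,051 s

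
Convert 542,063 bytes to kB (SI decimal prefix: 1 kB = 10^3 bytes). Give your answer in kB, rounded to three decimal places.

542.063 kB

542,063 bytes given.
1 kB = 10^3 bytes = 1,000 bytes
542,063 / 1,000 = 542.063 kB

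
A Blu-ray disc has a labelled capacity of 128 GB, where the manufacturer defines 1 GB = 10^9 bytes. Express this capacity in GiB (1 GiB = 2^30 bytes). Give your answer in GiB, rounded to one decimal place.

119.2 GiB

128 GB = 128 × 10^9 bytes = 128,000,000,000 bytes
1 GiB = 2^30 bytes = 1,073,741,824 bytes
128,000,000,000 / 1,073,741,824 = 119.2 GiB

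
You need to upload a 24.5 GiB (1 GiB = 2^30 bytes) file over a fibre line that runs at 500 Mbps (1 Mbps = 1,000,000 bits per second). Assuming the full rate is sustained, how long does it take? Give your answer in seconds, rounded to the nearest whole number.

24.5 GiB = 26,306,674,688 bytes = 210,453,397,504 bits
500 Mbps = 500,000,000 bits/s
time = 210,453,397,504 / 500,000,000 = 421 s

421 seconds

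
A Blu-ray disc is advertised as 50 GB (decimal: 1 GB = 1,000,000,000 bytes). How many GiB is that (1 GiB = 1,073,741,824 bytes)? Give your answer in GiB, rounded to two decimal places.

46.57 GiB

50 GB = 50 × 10^9 bytes = 50,000,000,000 bytes
1 GiB = 1,073,741,824 bytes
50,000,000,000 / 1,073,741,824 = 46.57 GiB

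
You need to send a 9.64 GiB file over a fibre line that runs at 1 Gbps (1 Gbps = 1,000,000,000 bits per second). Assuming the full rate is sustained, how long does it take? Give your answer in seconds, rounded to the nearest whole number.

9.64 GiB = 10,350,871,183.36 bytes = 82,806,969,466.88 bits
1 Gbps = 1,000,000,000 bits/s
time = 82,806,969,466.88 / 1,000,000,000 = 83 s

83 seconds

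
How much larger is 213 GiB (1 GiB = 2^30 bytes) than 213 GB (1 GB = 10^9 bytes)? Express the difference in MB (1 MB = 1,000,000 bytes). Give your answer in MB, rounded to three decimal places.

15,707.009 MB

213 GiB = 213 × 1,073,741,824 = 228,707,008,512 bytes
213 GB = 213 × 1,000,000,000 = 213,000,000,000 bytes
difference = 15,707,008,512 bytes
15,707,008,512 / 1,000,000 = 15,707.009 MB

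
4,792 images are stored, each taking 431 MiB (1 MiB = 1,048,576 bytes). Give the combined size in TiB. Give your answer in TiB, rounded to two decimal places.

1.97 TiB

Total = 4,792 × 431 MiB = 2,065,352 MiB
= 2,065,352 × 1,048,576 bytes = 2,165,678,538,752 bytes
1 TiB = 1,099,511,627,776 bytes
2,165,678,538,752 / 1,099,511,627,776 = 1.97 TiB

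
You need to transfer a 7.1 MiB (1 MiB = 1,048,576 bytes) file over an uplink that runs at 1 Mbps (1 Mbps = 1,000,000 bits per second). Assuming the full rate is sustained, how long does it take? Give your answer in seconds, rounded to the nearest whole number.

7.1 MiB = 7,444,889.6 bytes = 59,559,116.8 bits
1 Mbps = 1,000,000 bits/s
time = 59,559,116.8 / 1,000,000 = 60 s

60 seconds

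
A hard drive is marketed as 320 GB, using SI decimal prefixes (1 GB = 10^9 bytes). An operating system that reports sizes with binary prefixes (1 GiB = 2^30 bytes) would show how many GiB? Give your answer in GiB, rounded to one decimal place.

320 GB = 320 × 10^9 bytes = 320,000,000,000 bytes
1 GiB = 1,073,741,824 bytes
320,000,000,000 / 1,073,741,824 = 298.0 GiB

298.0 GiB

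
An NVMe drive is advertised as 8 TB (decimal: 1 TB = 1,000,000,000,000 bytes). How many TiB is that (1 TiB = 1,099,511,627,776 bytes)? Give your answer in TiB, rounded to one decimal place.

7.3 TiB

8 TB = 8 × 10^12 bytes = 8,000,000,000,000 bytes
1 TiB = 2^40 bytes = 1,099,511,627,776 bytes
8,000,000,000,000 / 1,099,511,627,776 = 7.3 TiB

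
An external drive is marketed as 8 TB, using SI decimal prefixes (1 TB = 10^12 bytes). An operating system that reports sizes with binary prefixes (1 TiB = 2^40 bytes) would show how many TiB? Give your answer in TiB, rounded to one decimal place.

8 TB × 1,000,000,000,000 bytes/TB = 8,000,000,000,000 bytes
1 TiB = 2^40 bytes = 1,099,511,627,776 bytes
8,000,000,000,000 / 1,099,511,627,776 = 7.3 TiB

7.3 TiB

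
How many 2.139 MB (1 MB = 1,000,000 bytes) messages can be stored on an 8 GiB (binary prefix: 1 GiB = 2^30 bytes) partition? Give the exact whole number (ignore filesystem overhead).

Capacity: 8 GiB = 8,589,934,592 bytes
Per item: 2.139 MB = 2,139,000 bytes
⌊8,589,934,592 / 2,139,000⌋ = 4,015

4,015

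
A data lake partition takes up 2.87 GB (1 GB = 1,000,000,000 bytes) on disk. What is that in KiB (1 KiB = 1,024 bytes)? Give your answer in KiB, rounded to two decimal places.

2.87 GB = 2.87 × 10^9 bytes = 2,870,000,000 bytes
1 KiB = 2^10 bytes = 1,024 bytes
2,870,000,000 / 1,024 = 2,802,734.38 KiB

2,802,734.38 KiB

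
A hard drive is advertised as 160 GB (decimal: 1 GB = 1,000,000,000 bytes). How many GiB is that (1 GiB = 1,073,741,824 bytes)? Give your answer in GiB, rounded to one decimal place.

149.0 GiB

160 GB = 160 × 10^9 bytes = 160,000,000,000 bytes
1 GiB = 1,073,741,824 bytes
160,000,000,000 / 1,073,741,824 = 149.0 GiB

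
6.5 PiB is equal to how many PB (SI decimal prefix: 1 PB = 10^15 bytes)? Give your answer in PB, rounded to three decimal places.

7.318 PB

6.5 PiB = 6.5 × 2^50 bytes = 7,318,349,394,477,056 bytes
1 PB = 1,000,000,000,000,000 bytes
7,318,349,394,477,056 / 1,000,000,000,000,000 = 7.318 PB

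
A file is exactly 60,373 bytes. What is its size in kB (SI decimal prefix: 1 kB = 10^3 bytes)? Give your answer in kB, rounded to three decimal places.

60.373 kB

60,373 bytes given.
1 kB = 1,000 bytes
60,373 / 1,000 = 60.373 kB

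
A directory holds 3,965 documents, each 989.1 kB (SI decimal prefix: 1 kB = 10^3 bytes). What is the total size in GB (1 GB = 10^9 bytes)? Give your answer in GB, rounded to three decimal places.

3.922 GB

Total = 3,965 × 989.1 kB = 3921781.5 kB
= 3921781.5 × 1,000 bytes = 3,921,781,500 bytes
1 GB = 1,000,000,000 bytes
3,921,781,500 / 1,000,000,000 = 3.922 GB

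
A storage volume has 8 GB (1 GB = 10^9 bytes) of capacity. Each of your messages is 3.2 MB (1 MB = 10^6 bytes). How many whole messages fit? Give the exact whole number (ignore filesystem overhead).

2,500

Capacity: 8 GB = 8,000,000,000 bytes
Per item: 3.2 MB = 3,200,000 bytes
⌊8,000,000,000 / 3,200,000⌋ = 2,500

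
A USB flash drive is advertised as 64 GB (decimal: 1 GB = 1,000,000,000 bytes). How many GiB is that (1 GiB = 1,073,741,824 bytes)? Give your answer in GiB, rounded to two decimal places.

64 GB = 64 × 10^9 bytes = 64,000,000,000 bytes
1 GiB = 2^30 bytes = 1,073,741,824 bytes
64,000,000,000 / 1,073,741,824 = 59.60 GiB

59.60 GiB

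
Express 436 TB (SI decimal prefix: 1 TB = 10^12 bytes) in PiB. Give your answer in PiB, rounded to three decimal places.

0.387 PiB

436 TB × 1,000,000,000,000 bytes/TB = 436,000,000,000,000 bytes
1 PiB = 2^50 bytes = 1,125,899,906,842,624 bytes
436,000,000,000,000 / 1,125,899,906,842,624 = 0.387 PiB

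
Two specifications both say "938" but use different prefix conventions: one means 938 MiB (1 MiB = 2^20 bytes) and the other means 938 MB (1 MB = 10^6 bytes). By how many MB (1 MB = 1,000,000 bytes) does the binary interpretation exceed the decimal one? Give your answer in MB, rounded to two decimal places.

45.56 MB

938 MiB = 938 × 1,048,576 = 983,564,288 bytes
938 MB = 938 × 1,000,000 = 938,000,000 bytes
difference = 45,564,288 bytes
45,564,288 / 1,000,000 = 45.56 MB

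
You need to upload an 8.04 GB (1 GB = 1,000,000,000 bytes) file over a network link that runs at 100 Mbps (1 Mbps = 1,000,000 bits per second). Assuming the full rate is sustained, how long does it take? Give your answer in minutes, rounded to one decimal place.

10.7 minutes

8.04 GB = 8,040,000,000 bytes = 64,320,000,000 bits
100 Mbps = 100,000,000 bits/s
time = 64,320,000,000 / 100,000,000 = 643.20 s
643.20 s / 60 = 10.7 minutes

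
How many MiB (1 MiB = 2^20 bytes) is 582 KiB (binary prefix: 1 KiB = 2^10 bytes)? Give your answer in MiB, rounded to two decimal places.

582 KiB = 582 × 2^10 bytes = 595,968 bytes
1 MiB = 1,048,576 bytes
595,968 / 1,048,576 = 0.57 MiB

0.57 MiB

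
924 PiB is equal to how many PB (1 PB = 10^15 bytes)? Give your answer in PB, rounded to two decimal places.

924 PiB = 924 × 2^50 bytes = 1,040,331,513,922,584,576 bytes
1 PB = 10^15 bytes = 1,000,000,000,000,000 bytes
1,040,331,513,922,584,576 / 1,000,000,000,000,000 = 1,040.33 PB

1,040.33 PB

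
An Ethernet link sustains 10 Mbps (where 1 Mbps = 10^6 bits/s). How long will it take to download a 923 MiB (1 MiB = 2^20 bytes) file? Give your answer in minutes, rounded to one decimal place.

12.9 minutes

923 MiB = 967,835,648 bytes = 7,742,685,184 bits
10 Mbps = 10,000,000 bits/s
time = 7,742,685,184 / 10,000,000 = 774.27 s
774.27 s / 60 = 12.9 minutes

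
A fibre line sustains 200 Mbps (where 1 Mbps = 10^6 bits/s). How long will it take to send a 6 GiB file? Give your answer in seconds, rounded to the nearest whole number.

258 seconds

6 GiB = 6,442,450,944 bytes = 51,539,607,552 bits
200 Mbps = 200,000,000 bits/s
time = 51,539,607,552 / 200,000,000 = 258 s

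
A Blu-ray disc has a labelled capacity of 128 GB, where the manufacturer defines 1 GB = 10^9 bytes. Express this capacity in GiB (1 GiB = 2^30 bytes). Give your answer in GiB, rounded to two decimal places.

128 GB = 128 × 10^9 bytes = 128,000,000,000 bytes
1 GiB = 2^30 bytes = 1,073,741,824 bytes
128,000,000,000 / 1,073,741,824 = 119.21 GiB

119.21 GiB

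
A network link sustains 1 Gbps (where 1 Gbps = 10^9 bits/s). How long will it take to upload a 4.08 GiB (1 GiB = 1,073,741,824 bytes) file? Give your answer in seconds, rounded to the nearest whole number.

35 seconds

4.08 GiB = 4,380,866,641.92 bytes = 35,046,933,135.36 bits
1 Gbps = 1,000,000,000 bits/s
time = 35,046,933,135.36 / 1,000,000,000 = 35 s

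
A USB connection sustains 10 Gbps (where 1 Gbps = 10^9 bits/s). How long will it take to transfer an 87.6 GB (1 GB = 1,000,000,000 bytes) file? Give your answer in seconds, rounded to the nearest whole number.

70 seconds

87.6 GB = 87,600,000,000 bytes = 700,800,000,000 bits
10 Gbps = 10,000,000,000 bits/s
time = 700,800,000,000 / 10,000,000,000 = 70 s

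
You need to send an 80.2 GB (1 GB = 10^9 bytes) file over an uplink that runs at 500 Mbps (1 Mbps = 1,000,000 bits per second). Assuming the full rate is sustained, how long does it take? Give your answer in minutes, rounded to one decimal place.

80.2 GB = 80,200,000,000 bytes = 641,600,000,000 bits
500 Mbps = 500,000,000 bits/s
time = 641,600,000,000 / 500,000,000 = 1,283.20 s
1,283.20 s / 60 = 21.4 minutes

21.4 minutes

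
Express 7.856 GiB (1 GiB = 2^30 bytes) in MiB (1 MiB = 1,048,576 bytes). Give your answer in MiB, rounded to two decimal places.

7.856 GiB = 7.856 × 2^30 bytes = 8,435,315,769.344 bytes
1 MiB = 2^20 bytes = 1,048,576 bytes
8,435,315,769.344 / 1,048,576 = 8,044.54 MiB

8,044.54 MiB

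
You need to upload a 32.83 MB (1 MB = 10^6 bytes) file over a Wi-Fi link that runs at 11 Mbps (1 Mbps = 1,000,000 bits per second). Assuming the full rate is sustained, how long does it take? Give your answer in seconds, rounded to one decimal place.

32.83 MB = 32,830,000 bytes = 262,640,000 bits
11 Mbps = 11,000,000 bits/s
time = 262,640,000 / 11,000,000 = 23.9 s

23.9 seconds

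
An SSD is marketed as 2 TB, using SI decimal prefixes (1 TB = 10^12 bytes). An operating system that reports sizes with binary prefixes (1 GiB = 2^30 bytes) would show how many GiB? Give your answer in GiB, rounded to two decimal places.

2 TB × 1,000,000,000,000 bytes/TB = 2,000,000,000,000 bytes
1 GiB = 1,073,741,824 bytes
2,000,000,000,000 / 1,073,741,824 = 1,862.65 GiB

1,862.65 GiB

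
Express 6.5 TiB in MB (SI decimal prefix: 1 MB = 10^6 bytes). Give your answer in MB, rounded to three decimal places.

6.5 TiB × 1,099,511,627,776 bytes/TiB = 7,146,825,580,544 bytes
1 MB = 10^6 bytes = 1,000,000 bytes
7,146,825,580,544 / 1,000,000 = 7,146,825.581 MB

7,146,825.581 MB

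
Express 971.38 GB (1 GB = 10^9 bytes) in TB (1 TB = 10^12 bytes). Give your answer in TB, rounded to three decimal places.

0.971 TB

971.38 GB = 971.38 × 10^9 bytes = 971,380,000,000 bytes
1 TB = 10^12 bytes = 1,000,000,000,000 bytes
971,380,000,000 / 1,000,000,000,000 = 0.971 TB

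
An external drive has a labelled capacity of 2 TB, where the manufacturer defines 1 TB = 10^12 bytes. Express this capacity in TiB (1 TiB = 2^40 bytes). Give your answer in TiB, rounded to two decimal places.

2 TB × 1,000,000,000,000 bytes/TB = 2,000,000,000,000 bytes
1 TiB = 2^40 bytes = 1,099,511,627,776 bytes
2,000,000,000,000 / 1,099,511,627,776 = 1.82 TiB

1.82 TiB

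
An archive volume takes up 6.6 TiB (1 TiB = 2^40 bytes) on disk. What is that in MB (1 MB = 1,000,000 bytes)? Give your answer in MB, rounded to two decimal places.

6.6 TiB = 6.6 × 2^40 bytes = 7,256,776,743,321.6 bytes
1 MB = 10^6 bytes = 1,000,000 bytes
7,256,776,743,321.6 / 1,000,000 = 7,256,776.74 MB

7,256,776.74 MB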